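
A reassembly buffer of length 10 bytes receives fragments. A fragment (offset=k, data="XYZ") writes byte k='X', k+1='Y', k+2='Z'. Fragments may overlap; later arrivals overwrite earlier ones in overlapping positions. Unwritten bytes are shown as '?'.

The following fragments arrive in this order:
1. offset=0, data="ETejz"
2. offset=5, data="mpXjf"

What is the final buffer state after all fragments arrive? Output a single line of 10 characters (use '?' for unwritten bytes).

Answer: ETejzmpXjf

Derivation:
Fragment 1: offset=0 data="ETejz" -> buffer=ETejz?????
Fragment 2: offset=5 data="mpXjf" -> buffer=ETejzmpXjf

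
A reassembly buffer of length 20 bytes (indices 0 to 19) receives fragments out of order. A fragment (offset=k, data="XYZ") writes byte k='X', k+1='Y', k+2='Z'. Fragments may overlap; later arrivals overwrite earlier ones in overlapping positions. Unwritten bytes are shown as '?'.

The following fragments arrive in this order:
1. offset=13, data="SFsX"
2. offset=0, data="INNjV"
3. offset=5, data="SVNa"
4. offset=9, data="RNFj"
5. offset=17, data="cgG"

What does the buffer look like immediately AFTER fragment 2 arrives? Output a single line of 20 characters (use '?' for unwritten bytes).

Answer: INNjV????????SFsX???

Derivation:
Fragment 1: offset=13 data="SFsX" -> buffer=?????????????SFsX???
Fragment 2: offset=0 data="INNjV" -> buffer=INNjV????????SFsX???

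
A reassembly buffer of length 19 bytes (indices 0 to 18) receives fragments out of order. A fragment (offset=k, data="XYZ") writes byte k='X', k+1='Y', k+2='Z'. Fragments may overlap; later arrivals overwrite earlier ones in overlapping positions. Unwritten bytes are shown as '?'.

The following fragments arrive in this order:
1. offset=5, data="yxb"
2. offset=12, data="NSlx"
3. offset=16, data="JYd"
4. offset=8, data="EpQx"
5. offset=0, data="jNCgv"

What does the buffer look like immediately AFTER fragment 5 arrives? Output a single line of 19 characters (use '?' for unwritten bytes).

Fragment 1: offset=5 data="yxb" -> buffer=?????yxb???????????
Fragment 2: offset=12 data="NSlx" -> buffer=?????yxb????NSlx???
Fragment 3: offset=16 data="JYd" -> buffer=?????yxb????NSlxJYd
Fragment 4: offset=8 data="EpQx" -> buffer=?????yxbEpQxNSlxJYd
Fragment 5: offset=0 data="jNCgv" -> buffer=jNCgvyxbEpQxNSlxJYd

Answer: jNCgvyxbEpQxNSlxJYd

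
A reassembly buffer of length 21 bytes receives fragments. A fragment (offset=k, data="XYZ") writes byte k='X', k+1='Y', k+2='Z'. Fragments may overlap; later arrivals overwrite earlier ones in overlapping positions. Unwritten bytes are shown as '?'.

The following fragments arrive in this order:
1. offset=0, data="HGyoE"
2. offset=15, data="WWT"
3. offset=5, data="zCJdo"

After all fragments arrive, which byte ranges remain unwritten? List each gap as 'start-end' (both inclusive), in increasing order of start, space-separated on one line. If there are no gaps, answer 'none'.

Fragment 1: offset=0 len=5
Fragment 2: offset=15 len=3
Fragment 3: offset=5 len=5
Gaps: 10-14 18-20

Answer: 10-14 18-20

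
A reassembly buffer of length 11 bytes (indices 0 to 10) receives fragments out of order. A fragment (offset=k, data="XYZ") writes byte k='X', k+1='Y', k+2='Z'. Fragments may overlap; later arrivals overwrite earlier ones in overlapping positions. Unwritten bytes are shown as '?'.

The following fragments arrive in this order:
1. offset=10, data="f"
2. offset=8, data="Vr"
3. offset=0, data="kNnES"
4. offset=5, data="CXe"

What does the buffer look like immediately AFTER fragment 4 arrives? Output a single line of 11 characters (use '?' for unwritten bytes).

Answer: kNnESCXeVrf

Derivation:
Fragment 1: offset=10 data="f" -> buffer=??????????f
Fragment 2: offset=8 data="Vr" -> buffer=????????Vrf
Fragment 3: offset=0 data="kNnES" -> buffer=kNnES???Vrf
Fragment 4: offset=5 data="CXe" -> buffer=kNnESCXeVrf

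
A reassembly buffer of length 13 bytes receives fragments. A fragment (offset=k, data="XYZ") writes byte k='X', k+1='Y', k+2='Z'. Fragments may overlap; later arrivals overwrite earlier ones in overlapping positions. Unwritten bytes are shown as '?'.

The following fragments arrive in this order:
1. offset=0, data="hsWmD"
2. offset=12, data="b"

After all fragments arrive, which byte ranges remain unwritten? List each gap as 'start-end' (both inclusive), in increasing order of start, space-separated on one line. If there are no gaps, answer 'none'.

Answer: 5-11

Derivation:
Fragment 1: offset=0 len=5
Fragment 2: offset=12 len=1
Gaps: 5-11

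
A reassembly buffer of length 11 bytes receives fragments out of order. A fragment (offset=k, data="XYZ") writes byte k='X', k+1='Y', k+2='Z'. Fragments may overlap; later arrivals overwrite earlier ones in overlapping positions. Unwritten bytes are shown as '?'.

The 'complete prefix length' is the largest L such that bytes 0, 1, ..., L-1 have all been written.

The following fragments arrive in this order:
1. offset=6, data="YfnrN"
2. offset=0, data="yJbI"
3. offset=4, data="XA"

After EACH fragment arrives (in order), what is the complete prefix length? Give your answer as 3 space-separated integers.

Fragment 1: offset=6 data="YfnrN" -> buffer=??????YfnrN -> prefix_len=0
Fragment 2: offset=0 data="yJbI" -> buffer=yJbI??YfnrN -> prefix_len=4
Fragment 3: offset=4 data="XA" -> buffer=yJbIXAYfnrN -> prefix_len=11

Answer: 0 4 11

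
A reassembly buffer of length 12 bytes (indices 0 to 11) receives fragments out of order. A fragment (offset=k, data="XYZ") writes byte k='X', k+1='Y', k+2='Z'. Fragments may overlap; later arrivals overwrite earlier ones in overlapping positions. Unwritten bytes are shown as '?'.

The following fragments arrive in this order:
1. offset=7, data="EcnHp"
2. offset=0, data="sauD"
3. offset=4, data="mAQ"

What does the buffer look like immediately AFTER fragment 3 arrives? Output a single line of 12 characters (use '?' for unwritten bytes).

Fragment 1: offset=7 data="EcnHp" -> buffer=???????EcnHp
Fragment 2: offset=0 data="sauD" -> buffer=sauD???EcnHp
Fragment 3: offset=4 data="mAQ" -> buffer=sauDmAQEcnHp

Answer: sauDmAQEcnHp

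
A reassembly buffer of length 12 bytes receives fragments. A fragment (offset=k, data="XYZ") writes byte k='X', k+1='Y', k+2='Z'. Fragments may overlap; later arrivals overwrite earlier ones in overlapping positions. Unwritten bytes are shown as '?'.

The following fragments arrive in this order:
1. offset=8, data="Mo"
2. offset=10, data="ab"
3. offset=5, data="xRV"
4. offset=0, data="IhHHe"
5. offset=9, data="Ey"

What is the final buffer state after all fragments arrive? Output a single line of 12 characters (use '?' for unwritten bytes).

Fragment 1: offset=8 data="Mo" -> buffer=????????Mo??
Fragment 2: offset=10 data="ab" -> buffer=????????Moab
Fragment 3: offset=5 data="xRV" -> buffer=?????xRVMoab
Fragment 4: offset=0 data="IhHHe" -> buffer=IhHHexRVMoab
Fragment 5: offset=9 data="Ey" -> buffer=IhHHexRVMEyb

Answer: IhHHexRVMEyb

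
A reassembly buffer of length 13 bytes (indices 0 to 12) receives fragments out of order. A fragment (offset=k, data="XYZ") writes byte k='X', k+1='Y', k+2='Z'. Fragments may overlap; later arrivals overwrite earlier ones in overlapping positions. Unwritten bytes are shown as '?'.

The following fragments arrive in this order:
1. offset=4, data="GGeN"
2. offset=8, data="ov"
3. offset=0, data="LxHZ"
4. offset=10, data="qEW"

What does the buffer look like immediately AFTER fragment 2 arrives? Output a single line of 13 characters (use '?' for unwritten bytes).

Answer: ????GGeNov???

Derivation:
Fragment 1: offset=4 data="GGeN" -> buffer=????GGeN?????
Fragment 2: offset=8 data="ov" -> buffer=????GGeNov???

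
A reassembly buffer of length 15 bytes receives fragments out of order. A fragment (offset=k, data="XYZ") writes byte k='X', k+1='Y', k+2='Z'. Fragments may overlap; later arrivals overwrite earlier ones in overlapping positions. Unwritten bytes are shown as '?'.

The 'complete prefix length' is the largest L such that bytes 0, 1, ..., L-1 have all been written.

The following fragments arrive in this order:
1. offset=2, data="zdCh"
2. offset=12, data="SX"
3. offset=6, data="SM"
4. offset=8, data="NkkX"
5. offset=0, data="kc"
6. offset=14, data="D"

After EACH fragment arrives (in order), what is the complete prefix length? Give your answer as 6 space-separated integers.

Fragment 1: offset=2 data="zdCh" -> buffer=??zdCh????????? -> prefix_len=0
Fragment 2: offset=12 data="SX" -> buffer=??zdCh??????SX? -> prefix_len=0
Fragment 3: offset=6 data="SM" -> buffer=??zdChSM????SX? -> prefix_len=0
Fragment 4: offset=8 data="NkkX" -> buffer=??zdChSMNkkXSX? -> prefix_len=0
Fragment 5: offset=0 data="kc" -> buffer=kczdChSMNkkXSX? -> prefix_len=14
Fragment 6: offset=14 data="D" -> buffer=kczdChSMNkkXSXD -> prefix_len=15

Answer: 0 0 0 0 14 15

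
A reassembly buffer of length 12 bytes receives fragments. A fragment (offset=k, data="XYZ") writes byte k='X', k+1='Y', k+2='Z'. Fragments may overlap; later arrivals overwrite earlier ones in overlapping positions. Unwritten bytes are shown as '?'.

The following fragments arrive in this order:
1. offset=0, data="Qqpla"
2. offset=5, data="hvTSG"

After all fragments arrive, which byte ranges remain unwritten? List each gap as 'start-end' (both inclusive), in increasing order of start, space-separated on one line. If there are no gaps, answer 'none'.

Answer: 10-11

Derivation:
Fragment 1: offset=0 len=5
Fragment 2: offset=5 len=5
Gaps: 10-11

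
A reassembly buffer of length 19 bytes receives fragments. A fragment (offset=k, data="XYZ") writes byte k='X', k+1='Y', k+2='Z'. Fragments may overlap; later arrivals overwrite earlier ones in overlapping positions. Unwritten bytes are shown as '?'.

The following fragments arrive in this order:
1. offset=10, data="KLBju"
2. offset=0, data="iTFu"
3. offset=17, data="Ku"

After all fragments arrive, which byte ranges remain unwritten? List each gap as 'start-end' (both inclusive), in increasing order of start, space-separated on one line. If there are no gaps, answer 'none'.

Answer: 4-9 15-16

Derivation:
Fragment 1: offset=10 len=5
Fragment 2: offset=0 len=4
Fragment 3: offset=17 len=2
Gaps: 4-9 15-16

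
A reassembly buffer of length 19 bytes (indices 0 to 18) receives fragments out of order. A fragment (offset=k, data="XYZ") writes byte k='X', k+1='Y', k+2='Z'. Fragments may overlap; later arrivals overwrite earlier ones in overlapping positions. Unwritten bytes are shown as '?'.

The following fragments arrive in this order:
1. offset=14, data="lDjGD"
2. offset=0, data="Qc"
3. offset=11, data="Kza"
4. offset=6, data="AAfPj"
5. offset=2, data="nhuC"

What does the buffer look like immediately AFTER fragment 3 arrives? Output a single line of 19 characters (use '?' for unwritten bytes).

Fragment 1: offset=14 data="lDjGD" -> buffer=??????????????lDjGD
Fragment 2: offset=0 data="Qc" -> buffer=Qc????????????lDjGD
Fragment 3: offset=11 data="Kza" -> buffer=Qc?????????KzalDjGD

Answer: Qc?????????KzalDjGD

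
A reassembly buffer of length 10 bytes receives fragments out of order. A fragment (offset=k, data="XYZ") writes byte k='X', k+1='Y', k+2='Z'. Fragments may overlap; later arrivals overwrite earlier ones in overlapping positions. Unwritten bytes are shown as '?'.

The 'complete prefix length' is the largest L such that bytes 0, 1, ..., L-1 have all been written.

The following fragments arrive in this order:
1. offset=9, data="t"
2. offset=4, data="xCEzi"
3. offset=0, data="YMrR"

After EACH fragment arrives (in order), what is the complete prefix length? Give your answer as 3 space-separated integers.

Fragment 1: offset=9 data="t" -> buffer=?????????t -> prefix_len=0
Fragment 2: offset=4 data="xCEzi" -> buffer=????xCEzit -> prefix_len=0
Fragment 3: offset=0 data="YMrR" -> buffer=YMrRxCEzit -> prefix_len=10

Answer: 0 0 10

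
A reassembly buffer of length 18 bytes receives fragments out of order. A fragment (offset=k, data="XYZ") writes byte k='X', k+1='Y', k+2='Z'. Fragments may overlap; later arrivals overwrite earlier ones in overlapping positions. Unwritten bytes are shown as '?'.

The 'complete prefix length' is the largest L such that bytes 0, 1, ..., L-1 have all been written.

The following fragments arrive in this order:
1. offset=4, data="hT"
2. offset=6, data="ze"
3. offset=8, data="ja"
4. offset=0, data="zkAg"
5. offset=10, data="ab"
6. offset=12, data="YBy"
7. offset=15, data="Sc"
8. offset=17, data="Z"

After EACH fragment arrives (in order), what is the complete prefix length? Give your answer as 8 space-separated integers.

Answer: 0 0 0 10 12 15 17 18

Derivation:
Fragment 1: offset=4 data="hT" -> buffer=????hT???????????? -> prefix_len=0
Fragment 2: offset=6 data="ze" -> buffer=????hTze?????????? -> prefix_len=0
Fragment 3: offset=8 data="ja" -> buffer=????hTzeja???????? -> prefix_len=0
Fragment 4: offset=0 data="zkAg" -> buffer=zkAghTzeja???????? -> prefix_len=10
Fragment 5: offset=10 data="ab" -> buffer=zkAghTzejaab?????? -> prefix_len=12
Fragment 6: offset=12 data="YBy" -> buffer=zkAghTzejaabYBy??? -> prefix_len=15
Fragment 7: offset=15 data="Sc" -> buffer=zkAghTzejaabYBySc? -> prefix_len=17
Fragment 8: offset=17 data="Z" -> buffer=zkAghTzejaabYByScZ -> prefix_len=18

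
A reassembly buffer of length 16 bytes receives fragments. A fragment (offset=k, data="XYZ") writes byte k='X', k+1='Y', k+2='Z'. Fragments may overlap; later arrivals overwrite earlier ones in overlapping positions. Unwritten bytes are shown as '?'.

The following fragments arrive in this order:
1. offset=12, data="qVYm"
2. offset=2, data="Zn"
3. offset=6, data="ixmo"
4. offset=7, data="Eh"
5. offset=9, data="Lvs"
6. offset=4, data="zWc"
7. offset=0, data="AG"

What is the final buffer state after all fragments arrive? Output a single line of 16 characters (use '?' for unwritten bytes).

Fragment 1: offset=12 data="qVYm" -> buffer=????????????qVYm
Fragment 2: offset=2 data="Zn" -> buffer=??Zn????????qVYm
Fragment 3: offset=6 data="ixmo" -> buffer=??Zn??ixmo??qVYm
Fragment 4: offset=7 data="Eh" -> buffer=??Zn??iEho??qVYm
Fragment 5: offset=9 data="Lvs" -> buffer=??Zn??iEhLvsqVYm
Fragment 6: offset=4 data="zWc" -> buffer=??ZnzWcEhLvsqVYm
Fragment 7: offset=0 data="AG" -> buffer=AGZnzWcEhLvsqVYm

Answer: AGZnzWcEhLvsqVYm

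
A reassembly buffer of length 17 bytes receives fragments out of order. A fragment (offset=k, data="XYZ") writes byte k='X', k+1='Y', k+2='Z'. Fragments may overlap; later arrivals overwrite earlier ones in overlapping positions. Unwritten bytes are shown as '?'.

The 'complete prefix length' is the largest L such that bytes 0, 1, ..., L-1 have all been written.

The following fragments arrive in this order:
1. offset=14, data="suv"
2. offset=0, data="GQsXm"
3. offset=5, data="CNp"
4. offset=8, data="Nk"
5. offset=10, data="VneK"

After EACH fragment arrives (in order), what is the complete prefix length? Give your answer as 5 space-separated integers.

Fragment 1: offset=14 data="suv" -> buffer=??????????????suv -> prefix_len=0
Fragment 2: offset=0 data="GQsXm" -> buffer=GQsXm?????????suv -> prefix_len=5
Fragment 3: offset=5 data="CNp" -> buffer=GQsXmCNp??????suv -> prefix_len=8
Fragment 4: offset=8 data="Nk" -> buffer=GQsXmCNpNk????suv -> prefix_len=10
Fragment 5: offset=10 data="VneK" -> buffer=GQsXmCNpNkVneKsuv -> prefix_len=17

Answer: 0 5 8 10 17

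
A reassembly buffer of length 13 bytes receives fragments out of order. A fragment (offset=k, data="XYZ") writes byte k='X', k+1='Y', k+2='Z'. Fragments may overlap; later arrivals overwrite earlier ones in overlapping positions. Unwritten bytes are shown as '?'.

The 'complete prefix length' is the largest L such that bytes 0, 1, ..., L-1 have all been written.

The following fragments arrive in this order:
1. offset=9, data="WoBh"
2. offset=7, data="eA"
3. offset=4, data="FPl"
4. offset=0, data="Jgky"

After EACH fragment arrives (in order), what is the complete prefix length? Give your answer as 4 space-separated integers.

Answer: 0 0 0 13

Derivation:
Fragment 1: offset=9 data="WoBh" -> buffer=?????????WoBh -> prefix_len=0
Fragment 2: offset=7 data="eA" -> buffer=???????eAWoBh -> prefix_len=0
Fragment 3: offset=4 data="FPl" -> buffer=????FPleAWoBh -> prefix_len=0
Fragment 4: offset=0 data="Jgky" -> buffer=JgkyFPleAWoBh -> prefix_len=13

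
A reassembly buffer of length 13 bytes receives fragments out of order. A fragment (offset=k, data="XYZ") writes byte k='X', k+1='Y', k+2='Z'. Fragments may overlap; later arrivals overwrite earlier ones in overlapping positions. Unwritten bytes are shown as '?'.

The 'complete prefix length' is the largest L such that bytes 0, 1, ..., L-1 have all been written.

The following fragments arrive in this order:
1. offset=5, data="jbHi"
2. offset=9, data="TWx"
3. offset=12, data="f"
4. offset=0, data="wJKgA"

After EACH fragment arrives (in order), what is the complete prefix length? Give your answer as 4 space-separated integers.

Fragment 1: offset=5 data="jbHi" -> buffer=?????jbHi???? -> prefix_len=0
Fragment 2: offset=9 data="TWx" -> buffer=?????jbHiTWx? -> prefix_len=0
Fragment 3: offset=12 data="f" -> buffer=?????jbHiTWxf -> prefix_len=0
Fragment 4: offset=0 data="wJKgA" -> buffer=wJKgAjbHiTWxf -> prefix_len=13

Answer: 0 0 0 13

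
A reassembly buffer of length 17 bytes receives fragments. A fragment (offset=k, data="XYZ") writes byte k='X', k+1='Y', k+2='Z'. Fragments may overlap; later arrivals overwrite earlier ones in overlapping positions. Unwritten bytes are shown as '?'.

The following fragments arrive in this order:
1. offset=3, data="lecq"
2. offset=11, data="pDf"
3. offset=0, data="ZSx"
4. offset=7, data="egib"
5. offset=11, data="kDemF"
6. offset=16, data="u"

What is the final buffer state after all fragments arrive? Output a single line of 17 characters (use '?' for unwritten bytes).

Answer: ZSxlecqegibkDemFu

Derivation:
Fragment 1: offset=3 data="lecq" -> buffer=???lecq??????????
Fragment 2: offset=11 data="pDf" -> buffer=???lecq????pDf???
Fragment 3: offset=0 data="ZSx" -> buffer=ZSxlecq????pDf???
Fragment 4: offset=7 data="egib" -> buffer=ZSxlecqegibpDf???
Fragment 5: offset=11 data="kDemF" -> buffer=ZSxlecqegibkDemF?
Fragment 6: offset=16 data="u" -> buffer=ZSxlecqegibkDemFu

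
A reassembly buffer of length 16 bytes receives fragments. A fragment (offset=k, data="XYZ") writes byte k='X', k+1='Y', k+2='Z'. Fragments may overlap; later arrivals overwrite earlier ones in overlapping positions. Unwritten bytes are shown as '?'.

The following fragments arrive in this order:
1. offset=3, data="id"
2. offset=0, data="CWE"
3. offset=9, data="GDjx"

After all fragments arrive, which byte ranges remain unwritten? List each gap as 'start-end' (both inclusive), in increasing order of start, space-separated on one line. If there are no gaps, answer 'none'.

Fragment 1: offset=3 len=2
Fragment 2: offset=0 len=3
Fragment 3: offset=9 len=4
Gaps: 5-8 13-15

Answer: 5-8 13-15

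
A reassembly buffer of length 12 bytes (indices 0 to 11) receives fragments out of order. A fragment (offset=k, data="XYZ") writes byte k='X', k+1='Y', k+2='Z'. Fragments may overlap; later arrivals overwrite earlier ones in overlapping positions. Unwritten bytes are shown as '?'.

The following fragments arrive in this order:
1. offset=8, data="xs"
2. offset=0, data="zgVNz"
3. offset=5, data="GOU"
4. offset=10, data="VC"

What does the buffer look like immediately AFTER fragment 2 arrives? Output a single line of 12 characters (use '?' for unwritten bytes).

Fragment 1: offset=8 data="xs" -> buffer=????????xs??
Fragment 2: offset=0 data="zgVNz" -> buffer=zgVNz???xs??

Answer: zgVNz???xs??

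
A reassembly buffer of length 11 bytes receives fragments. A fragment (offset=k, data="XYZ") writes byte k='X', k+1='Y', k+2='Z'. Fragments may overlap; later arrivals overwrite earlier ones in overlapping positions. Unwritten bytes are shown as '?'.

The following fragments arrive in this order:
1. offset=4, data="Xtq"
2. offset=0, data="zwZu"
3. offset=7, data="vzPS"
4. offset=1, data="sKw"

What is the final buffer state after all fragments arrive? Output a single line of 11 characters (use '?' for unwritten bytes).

Fragment 1: offset=4 data="Xtq" -> buffer=????Xtq????
Fragment 2: offset=0 data="zwZu" -> buffer=zwZuXtq????
Fragment 3: offset=7 data="vzPS" -> buffer=zwZuXtqvzPS
Fragment 4: offset=1 data="sKw" -> buffer=zsKwXtqvzPS

Answer: zsKwXtqvzPS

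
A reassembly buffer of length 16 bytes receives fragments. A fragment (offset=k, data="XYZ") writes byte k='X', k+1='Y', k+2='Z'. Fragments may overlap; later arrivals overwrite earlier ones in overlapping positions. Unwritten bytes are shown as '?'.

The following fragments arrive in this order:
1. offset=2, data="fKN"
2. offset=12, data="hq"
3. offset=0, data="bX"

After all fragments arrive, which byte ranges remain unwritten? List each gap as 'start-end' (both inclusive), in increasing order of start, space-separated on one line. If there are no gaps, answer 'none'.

Fragment 1: offset=2 len=3
Fragment 2: offset=12 len=2
Fragment 3: offset=0 len=2
Gaps: 5-11 14-15

Answer: 5-11 14-15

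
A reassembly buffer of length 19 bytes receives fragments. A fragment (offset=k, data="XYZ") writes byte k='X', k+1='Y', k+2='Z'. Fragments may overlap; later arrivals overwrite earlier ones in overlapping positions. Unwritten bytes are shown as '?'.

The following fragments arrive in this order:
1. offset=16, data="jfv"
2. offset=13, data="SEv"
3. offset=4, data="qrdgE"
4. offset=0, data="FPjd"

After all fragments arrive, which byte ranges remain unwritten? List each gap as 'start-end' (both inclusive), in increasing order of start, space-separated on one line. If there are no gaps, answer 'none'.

Answer: 9-12

Derivation:
Fragment 1: offset=16 len=3
Fragment 2: offset=13 len=3
Fragment 3: offset=4 len=5
Fragment 4: offset=0 len=4
Gaps: 9-12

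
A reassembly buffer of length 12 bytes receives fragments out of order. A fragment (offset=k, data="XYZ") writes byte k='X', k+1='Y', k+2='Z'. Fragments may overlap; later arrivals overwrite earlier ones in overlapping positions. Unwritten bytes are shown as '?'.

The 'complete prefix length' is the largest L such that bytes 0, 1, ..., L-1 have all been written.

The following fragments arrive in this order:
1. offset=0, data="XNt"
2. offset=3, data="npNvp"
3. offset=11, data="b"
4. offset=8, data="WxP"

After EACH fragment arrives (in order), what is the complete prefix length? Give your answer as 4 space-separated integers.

Answer: 3 8 8 12

Derivation:
Fragment 1: offset=0 data="XNt" -> buffer=XNt????????? -> prefix_len=3
Fragment 2: offset=3 data="npNvp" -> buffer=XNtnpNvp???? -> prefix_len=8
Fragment 3: offset=11 data="b" -> buffer=XNtnpNvp???b -> prefix_len=8
Fragment 4: offset=8 data="WxP" -> buffer=XNtnpNvpWxPb -> prefix_len=12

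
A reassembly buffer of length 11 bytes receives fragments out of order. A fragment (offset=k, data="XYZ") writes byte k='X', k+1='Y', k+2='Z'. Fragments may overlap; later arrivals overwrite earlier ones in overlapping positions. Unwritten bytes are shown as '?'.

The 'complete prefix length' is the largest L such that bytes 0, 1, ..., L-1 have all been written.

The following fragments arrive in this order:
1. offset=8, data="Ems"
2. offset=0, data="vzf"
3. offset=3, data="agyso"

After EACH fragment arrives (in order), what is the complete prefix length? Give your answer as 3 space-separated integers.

Answer: 0 3 11

Derivation:
Fragment 1: offset=8 data="Ems" -> buffer=????????Ems -> prefix_len=0
Fragment 2: offset=0 data="vzf" -> buffer=vzf?????Ems -> prefix_len=3
Fragment 3: offset=3 data="agyso" -> buffer=vzfagysoEms -> prefix_len=11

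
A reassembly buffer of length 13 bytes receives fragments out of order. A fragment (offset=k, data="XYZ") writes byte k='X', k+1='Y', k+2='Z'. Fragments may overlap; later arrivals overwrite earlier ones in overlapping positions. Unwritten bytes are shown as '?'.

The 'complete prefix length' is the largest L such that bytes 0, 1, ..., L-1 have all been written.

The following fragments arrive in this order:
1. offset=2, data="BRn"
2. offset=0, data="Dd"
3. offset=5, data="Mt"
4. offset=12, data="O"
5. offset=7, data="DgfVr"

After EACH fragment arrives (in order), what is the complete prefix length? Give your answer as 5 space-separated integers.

Answer: 0 5 7 7 13

Derivation:
Fragment 1: offset=2 data="BRn" -> buffer=??BRn???????? -> prefix_len=0
Fragment 2: offset=0 data="Dd" -> buffer=DdBRn???????? -> prefix_len=5
Fragment 3: offset=5 data="Mt" -> buffer=DdBRnMt?????? -> prefix_len=7
Fragment 4: offset=12 data="O" -> buffer=DdBRnMt?????O -> prefix_len=7
Fragment 5: offset=7 data="DgfVr" -> buffer=DdBRnMtDgfVrO -> prefix_len=13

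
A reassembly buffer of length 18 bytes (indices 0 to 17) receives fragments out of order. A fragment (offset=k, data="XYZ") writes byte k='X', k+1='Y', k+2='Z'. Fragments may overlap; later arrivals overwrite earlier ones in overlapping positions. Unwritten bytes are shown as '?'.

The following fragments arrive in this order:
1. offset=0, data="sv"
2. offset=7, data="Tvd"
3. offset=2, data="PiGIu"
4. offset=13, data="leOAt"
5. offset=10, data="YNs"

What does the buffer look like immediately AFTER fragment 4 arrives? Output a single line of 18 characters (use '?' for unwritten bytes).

Fragment 1: offset=0 data="sv" -> buffer=sv????????????????
Fragment 2: offset=7 data="Tvd" -> buffer=sv?????Tvd????????
Fragment 3: offset=2 data="PiGIu" -> buffer=svPiGIuTvd????????
Fragment 4: offset=13 data="leOAt" -> buffer=svPiGIuTvd???leOAt

Answer: svPiGIuTvd???leOAt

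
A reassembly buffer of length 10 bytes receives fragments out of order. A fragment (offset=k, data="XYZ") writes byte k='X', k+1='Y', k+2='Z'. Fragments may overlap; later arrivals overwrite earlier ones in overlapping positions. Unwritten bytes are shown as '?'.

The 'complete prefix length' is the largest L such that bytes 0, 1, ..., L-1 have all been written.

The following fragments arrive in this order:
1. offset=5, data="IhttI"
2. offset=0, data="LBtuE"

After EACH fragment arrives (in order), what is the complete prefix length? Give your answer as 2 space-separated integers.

Answer: 0 10

Derivation:
Fragment 1: offset=5 data="IhttI" -> buffer=?????IhttI -> prefix_len=0
Fragment 2: offset=0 data="LBtuE" -> buffer=LBtuEIhttI -> prefix_len=10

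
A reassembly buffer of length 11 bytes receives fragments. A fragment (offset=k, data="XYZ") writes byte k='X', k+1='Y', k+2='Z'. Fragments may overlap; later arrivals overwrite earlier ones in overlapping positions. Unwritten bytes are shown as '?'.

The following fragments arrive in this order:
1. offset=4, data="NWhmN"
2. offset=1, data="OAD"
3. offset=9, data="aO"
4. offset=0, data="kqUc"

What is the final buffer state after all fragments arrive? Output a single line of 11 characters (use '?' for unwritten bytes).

Fragment 1: offset=4 data="NWhmN" -> buffer=????NWhmN??
Fragment 2: offset=1 data="OAD" -> buffer=?OADNWhmN??
Fragment 3: offset=9 data="aO" -> buffer=?OADNWhmNaO
Fragment 4: offset=0 data="kqUc" -> buffer=kqUcNWhmNaO

Answer: kqUcNWhmNaO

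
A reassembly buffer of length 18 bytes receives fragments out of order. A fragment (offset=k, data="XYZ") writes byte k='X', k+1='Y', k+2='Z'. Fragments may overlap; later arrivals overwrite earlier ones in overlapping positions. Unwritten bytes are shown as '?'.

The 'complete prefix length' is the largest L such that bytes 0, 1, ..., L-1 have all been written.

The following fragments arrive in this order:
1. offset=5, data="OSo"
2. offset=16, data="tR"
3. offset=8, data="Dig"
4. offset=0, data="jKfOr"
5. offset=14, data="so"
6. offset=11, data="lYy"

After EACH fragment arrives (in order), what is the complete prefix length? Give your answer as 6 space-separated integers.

Fragment 1: offset=5 data="OSo" -> buffer=?????OSo?????????? -> prefix_len=0
Fragment 2: offset=16 data="tR" -> buffer=?????OSo????????tR -> prefix_len=0
Fragment 3: offset=8 data="Dig" -> buffer=?????OSoDig?????tR -> prefix_len=0
Fragment 4: offset=0 data="jKfOr" -> buffer=jKfOrOSoDig?????tR -> prefix_len=11
Fragment 5: offset=14 data="so" -> buffer=jKfOrOSoDig???sotR -> prefix_len=11
Fragment 6: offset=11 data="lYy" -> buffer=jKfOrOSoDiglYysotR -> prefix_len=18

Answer: 0 0 0 11 11 18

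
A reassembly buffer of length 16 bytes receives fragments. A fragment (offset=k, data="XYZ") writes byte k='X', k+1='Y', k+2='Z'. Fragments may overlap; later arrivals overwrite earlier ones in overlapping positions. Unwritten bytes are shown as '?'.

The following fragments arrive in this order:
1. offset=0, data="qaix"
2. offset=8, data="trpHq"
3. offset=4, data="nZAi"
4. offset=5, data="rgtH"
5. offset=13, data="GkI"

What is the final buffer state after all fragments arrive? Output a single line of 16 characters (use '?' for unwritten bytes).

Answer: qaixnrgtHrpHqGkI

Derivation:
Fragment 1: offset=0 data="qaix" -> buffer=qaix????????????
Fragment 2: offset=8 data="trpHq" -> buffer=qaix????trpHq???
Fragment 3: offset=4 data="nZAi" -> buffer=qaixnZAitrpHq???
Fragment 4: offset=5 data="rgtH" -> buffer=qaixnrgtHrpHq???
Fragment 5: offset=13 data="GkI" -> buffer=qaixnrgtHrpHqGkI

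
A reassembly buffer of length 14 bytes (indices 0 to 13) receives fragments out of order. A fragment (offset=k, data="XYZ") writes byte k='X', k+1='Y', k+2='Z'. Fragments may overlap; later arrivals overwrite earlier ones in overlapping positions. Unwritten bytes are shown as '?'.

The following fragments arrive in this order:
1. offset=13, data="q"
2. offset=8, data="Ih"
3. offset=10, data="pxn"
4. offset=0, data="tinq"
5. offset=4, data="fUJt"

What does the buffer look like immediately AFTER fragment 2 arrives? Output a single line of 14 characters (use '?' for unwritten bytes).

Fragment 1: offset=13 data="q" -> buffer=?????????????q
Fragment 2: offset=8 data="Ih" -> buffer=????????Ih???q

Answer: ????????Ih???q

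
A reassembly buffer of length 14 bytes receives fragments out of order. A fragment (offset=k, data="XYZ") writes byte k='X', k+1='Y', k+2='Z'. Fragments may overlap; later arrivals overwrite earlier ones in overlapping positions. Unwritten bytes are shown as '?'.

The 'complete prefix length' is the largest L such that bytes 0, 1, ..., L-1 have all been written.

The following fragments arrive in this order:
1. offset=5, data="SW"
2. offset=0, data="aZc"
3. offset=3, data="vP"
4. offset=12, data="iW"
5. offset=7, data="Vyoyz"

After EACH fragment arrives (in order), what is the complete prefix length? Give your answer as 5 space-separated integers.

Fragment 1: offset=5 data="SW" -> buffer=?????SW??????? -> prefix_len=0
Fragment 2: offset=0 data="aZc" -> buffer=aZc??SW??????? -> prefix_len=3
Fragment 3: offset=3 data="vP" -> buffer=aZcvPSW??????? -> prefix_len=7
Fragment 4: offset=12 data="iW" -> buffer=aZcvPSW?????iW -> prefix_len=7
Fragment 5: offset=7 data="Vyoyz" -> buffer=aZcvPSWVyoyziW -> prefix_len=14

Answer: 0 3 7 7 14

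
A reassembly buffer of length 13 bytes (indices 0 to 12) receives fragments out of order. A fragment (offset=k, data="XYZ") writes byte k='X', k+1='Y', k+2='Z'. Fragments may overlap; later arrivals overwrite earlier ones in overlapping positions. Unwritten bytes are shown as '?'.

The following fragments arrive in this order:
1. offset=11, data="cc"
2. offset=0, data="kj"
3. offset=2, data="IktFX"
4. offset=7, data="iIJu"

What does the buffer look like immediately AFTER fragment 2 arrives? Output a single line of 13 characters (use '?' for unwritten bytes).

Answer: kj?????????cc

Derivation:
Fragment 1: offset=11 data="cc" -> buffer=???????????cc
Fragment 2: offset=0 data="kj" -> buffer=kj?????????cc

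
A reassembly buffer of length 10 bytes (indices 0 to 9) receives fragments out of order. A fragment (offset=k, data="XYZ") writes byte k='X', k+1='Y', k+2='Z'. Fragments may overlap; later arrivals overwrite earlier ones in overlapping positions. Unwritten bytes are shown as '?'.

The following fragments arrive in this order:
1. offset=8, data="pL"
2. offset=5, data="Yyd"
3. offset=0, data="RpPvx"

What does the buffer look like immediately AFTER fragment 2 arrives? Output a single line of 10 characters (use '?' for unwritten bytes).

Answer: ?????YydpL

Derivation:
Fragment 1: offset=8 data="pL" -> buffer=????????pL
Fragment 2: offset=5 data="Yyd" -> buffer=?????YydpL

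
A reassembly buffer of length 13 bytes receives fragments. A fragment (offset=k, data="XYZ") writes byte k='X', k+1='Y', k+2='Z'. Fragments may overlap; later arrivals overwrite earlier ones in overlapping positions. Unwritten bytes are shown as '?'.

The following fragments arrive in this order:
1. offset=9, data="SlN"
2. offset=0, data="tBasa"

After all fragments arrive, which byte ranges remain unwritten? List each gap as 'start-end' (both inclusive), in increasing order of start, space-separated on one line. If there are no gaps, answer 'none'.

Fragment 1: offset=9 len=3
Fragment 2: offset=0 len=5
Gaps: 5-8 12-12

Answer: 5-8 12-12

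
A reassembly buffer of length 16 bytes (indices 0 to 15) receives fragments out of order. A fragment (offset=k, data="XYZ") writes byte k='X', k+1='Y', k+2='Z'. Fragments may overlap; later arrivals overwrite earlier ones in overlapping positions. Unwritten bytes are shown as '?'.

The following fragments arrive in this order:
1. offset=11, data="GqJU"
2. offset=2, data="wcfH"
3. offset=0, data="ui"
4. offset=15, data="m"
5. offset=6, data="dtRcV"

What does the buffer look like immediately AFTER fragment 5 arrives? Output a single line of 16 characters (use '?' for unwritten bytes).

Fragment 1: offset=11 data="GqJU" -> buffer=???????????GqJU?
Fragment 2: offset=2 data="wcfH" -> buffer=??wcfH?????GqJU?
Fragment 3: offset=0 data="ui" -> buffer=uiwcfH?????GqJU?
Fragment 4: offset=15 data="m" -> buffer=uiwcfH?????GqJUm
Fragment 5: offset=6 data="dtRcV" -> buffer=uiwcfHdtRcVGqJUm

Answer: uiwcfHdtRcVGqJUm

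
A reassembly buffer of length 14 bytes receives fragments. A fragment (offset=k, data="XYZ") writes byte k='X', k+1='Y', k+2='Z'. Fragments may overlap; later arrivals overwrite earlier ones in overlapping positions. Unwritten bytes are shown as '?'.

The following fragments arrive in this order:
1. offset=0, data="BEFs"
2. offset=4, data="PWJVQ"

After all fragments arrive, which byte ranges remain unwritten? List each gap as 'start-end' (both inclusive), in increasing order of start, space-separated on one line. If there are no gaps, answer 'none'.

Fragment 1: offset=0 len=4
Fragment 2: offset=4 len=5
Gaps: 9-13

Answer: 9-13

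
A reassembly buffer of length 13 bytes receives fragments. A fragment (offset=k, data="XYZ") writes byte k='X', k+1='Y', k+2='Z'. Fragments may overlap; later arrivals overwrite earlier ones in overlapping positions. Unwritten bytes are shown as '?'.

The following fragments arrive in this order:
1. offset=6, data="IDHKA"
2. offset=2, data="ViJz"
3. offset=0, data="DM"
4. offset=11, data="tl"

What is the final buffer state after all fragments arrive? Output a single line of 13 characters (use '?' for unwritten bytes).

Answer: DMViJzIDHKAtl

Derivation:
Fragment 1: offset=6 data="IDHKA" -> buffer=??????IDHKA??
Fragment 2: offset=2 data="ViJz" -> buffer=??ViJzIDHKA??
Fragment 3: offset=0 data="DM" -> buffer=DMViJzIDHKA??
Fragment 4: offset=11 data="tl" -> buffer=DMViJzIDHKAtl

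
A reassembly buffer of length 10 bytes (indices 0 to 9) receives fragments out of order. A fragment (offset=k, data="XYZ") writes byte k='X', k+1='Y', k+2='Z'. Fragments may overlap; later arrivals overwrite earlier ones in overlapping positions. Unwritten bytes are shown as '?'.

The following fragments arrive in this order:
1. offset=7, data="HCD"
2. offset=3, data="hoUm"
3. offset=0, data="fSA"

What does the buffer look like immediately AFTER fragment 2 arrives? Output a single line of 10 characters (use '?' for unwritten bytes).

Fragment 1: offset=7 data="HCD" -> buffer=???????HCD
Fragment 2: offset=3 data="hoUm" -> buffer=???hoUmHCD

Answer: ???hoUmHCD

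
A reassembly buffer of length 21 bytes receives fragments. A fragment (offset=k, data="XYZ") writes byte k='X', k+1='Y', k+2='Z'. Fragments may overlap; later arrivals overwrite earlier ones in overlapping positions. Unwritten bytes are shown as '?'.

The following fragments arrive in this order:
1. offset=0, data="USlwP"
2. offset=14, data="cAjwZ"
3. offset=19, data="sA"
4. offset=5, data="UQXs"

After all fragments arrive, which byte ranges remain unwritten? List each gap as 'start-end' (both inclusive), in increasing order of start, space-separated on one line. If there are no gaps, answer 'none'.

Fragment 1: offset=0 len=5
Fragment 2: offset=14 len=5
Fragment 3: offset=19 len=2
Fragment 4: offset=5 len=4
Gaps: 9-13

Answer: 9-13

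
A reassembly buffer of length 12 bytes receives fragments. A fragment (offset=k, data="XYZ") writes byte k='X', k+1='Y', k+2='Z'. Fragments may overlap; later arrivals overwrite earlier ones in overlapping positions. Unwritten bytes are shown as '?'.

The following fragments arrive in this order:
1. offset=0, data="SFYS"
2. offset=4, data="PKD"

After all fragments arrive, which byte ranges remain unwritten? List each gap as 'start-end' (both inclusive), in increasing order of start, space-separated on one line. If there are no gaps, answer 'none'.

Answer: 7-11

Derivation:
Fragment 1: offset=0 len=4
Fragment 2: offset=4 len=3
Gaps: 7-11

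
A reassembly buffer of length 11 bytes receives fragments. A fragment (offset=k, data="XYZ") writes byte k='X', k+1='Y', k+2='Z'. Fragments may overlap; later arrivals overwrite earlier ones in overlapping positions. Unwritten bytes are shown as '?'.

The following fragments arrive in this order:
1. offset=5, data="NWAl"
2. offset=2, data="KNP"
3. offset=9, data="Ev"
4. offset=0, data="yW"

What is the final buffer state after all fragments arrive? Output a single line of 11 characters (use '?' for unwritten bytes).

Answer: yWKNPNWAlEv

Derivation:
Fragment 1: offset=5 data="NWAl" -> buffer=?????NWAl??
Fragment 2: offset=2 data="KNP" -> buffer=??KNPNWAl??
Fragment 3: offset=9 data="Ev" -> buffer=??KNPNWAlEv
Fragment 4: offset=0 data="yW" -> buffer=yWKNPNWAlEv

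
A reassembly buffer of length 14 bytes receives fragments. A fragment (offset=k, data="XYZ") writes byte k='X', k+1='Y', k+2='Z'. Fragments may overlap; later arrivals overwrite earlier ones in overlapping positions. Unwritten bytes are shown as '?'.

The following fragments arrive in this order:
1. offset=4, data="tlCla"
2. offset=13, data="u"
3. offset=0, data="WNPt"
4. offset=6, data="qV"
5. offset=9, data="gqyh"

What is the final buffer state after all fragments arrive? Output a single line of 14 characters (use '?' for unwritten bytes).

Fragment 1: offset=4 data="tlCla" -> buffer=????tlCla?????
Fragment 2: offset=13 data="u" -> buffer=????tlCla????u
Fragment 3: offset=0 data="WNPt" -> buffer=WNPttlCla????u
Fragment 4: offset=6 data="qV" -> buffer=WNPttlqVa????u
Fragment 5: offset=9 data="gqyh" -> buffer=WNPttlqVagqyhu

Answer: WNPttlqVagqyhu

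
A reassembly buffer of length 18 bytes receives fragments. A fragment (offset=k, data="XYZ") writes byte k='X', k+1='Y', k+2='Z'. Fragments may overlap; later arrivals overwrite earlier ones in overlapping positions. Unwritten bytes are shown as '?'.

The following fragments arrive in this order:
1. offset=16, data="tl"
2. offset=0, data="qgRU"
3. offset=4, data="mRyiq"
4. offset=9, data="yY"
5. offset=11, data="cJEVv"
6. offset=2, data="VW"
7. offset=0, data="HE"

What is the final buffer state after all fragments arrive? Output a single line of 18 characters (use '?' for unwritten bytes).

Fragment 1: offset=16 data="tl" -> buffer=????????????????tl
Fragment 2: offset=0 data="qgRU" -> buffer=qgRU????????????tl
Fragment 3: offset=4 data="mRyiq" -> buffer=qgRUmRyiq???????tl
Fragment 4: offset=9 data="yY" -> buffer=qgRUmRyiqyY?????tl
Fragment 5: offset=11 data="cJEVv" -> buffer=qgRUmRyiqyYcJEVvtl
Fragment 6: offset=2 data="VW" -> buffer=qgVWmRyiqyYcJEVvtl
Fragment 7: offset=0 data="HE" -> buffer=HEVWmRyiqyYcJEVvtl

Answer: HEVWmRyiqyYcJEVvtl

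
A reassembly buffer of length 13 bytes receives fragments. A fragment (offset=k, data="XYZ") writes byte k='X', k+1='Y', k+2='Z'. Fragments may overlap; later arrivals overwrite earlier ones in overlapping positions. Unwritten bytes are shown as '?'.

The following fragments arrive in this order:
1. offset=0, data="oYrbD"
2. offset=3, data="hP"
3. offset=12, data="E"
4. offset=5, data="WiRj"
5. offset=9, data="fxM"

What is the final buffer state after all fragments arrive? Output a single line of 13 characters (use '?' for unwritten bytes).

Fragment 1: offset=0 data="oYrbD" -> buffer=oYrbD????????
Fragment 2: offset=3 data="hP" -> buffer=oYrhP????????
Fragment 3: offset=12 data="E" -> buffer=oYrhP???????E
Fragment 4: offset=5 data="WiRj" -> buffer=oYrhPWiRj???E
Fragment 5: offset=9 data="fxM" -> buffer=oYrhPWiRjfxME

Answer: oYrhPWiRjfxME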